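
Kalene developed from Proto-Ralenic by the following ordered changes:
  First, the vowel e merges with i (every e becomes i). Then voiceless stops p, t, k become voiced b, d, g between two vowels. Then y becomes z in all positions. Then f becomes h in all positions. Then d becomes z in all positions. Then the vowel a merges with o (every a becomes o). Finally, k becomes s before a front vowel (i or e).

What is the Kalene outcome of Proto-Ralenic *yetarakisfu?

Kalene: start from *yetarakisfu.
  rule 1 (vowel merger): yetarakisfu → yitarakisfu
  rule 2 (intervocalic voicing): yitarakisfu → yidaragisfu
  rule 3 (unconditioned shift): yidaragisfu → zidaragisfu
  rule 4 (unconditioned shift): zidaragisfu → zidaragishu
  rule 5 (unconditioned shift): zidaragishu → zizaragishu
  rule 6 (vowel merger): zizaragishu → zizorogishu
  rule 7: no change — zizorogishu
  ⇒ Kalene zizorogishu

zizorogishu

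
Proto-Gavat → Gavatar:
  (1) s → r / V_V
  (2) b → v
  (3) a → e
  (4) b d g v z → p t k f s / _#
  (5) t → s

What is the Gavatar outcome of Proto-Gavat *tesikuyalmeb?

Gavatar: *tesikuyalmeb
  tesikuyalmeb → terikuyalmeb   [rhotacism]
  terikuyalmeb → terikuyalmev   [unconditioned shift]
  terikuyalmev → terikuyelmev   [vowel merger]
  terikuyelmev → terikuyelmef   [final devoicing]
  terikuyelmef → serikuyelmef   [unconditioned shift]
  giving Gavatar serikuyelmef.

serikuyelmef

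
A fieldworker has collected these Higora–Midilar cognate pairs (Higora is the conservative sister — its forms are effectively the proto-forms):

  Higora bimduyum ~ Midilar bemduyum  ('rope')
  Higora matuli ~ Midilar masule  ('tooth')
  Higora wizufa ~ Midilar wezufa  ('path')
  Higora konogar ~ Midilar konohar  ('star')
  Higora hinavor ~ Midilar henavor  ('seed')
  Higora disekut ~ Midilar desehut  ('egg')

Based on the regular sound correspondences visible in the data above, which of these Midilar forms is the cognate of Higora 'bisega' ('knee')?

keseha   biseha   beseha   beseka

beseha

wizufa ~ wezufa, disekut ~ desehut — Higora i corresponds to Midilar e after a consonant, before a consonant other than r, m, n, p, b, f, v.
konogar ~ konohar — Higora g corresponds to Midilar h between vowels (before a back vowel).
Applying these to Higora 'bisega':
  bisega → besega   (i→e after a consonant, before a consonant other than r, m, n, p, b, f, v)
  besega → beseha   (g→h between vowels (before a back vowel))
So the Midilar cognate is 'beseha'.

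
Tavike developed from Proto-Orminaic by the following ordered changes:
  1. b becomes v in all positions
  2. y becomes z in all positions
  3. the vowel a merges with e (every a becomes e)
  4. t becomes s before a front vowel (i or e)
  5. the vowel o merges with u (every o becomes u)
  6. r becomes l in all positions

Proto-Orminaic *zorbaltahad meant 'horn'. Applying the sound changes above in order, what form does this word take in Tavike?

zulvelsehed

Tavike: *zorbaltahad
  zorbaltahad → zorvaltahad   [unconditioned shift]
  zorvaltahad (rule 2 does not apply)
  zorvaltahad → zorveltehed   [vowel merger]
  zorveltehed → zorvelsehed   [palatalisation]
  zorvelsehed → zurvelsehed   [vowel merger]
  zurvelsehed → zulvelsehed   [unconditioned shift]
  giving Tavike zulvelsehed.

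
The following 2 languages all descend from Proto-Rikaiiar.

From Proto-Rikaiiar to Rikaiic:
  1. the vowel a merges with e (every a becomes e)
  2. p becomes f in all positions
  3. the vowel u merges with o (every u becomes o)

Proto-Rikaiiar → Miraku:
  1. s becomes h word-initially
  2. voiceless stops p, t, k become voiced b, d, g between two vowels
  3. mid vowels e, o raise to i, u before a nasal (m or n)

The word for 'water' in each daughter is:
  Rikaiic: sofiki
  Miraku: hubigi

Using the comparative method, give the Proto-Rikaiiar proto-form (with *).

Position 2: Rikaiic has o, Miraku has u. Taking the neighbouring segments as reconstructed: Rikaiic o could go back to *o or *u; Miraku u can only go back to *u — the one source consistent with every daughter is *u.
Position 1: Rikaiic has s, Miraku has h. Rikaiic preserves s here (none of its changes turn any other segment into s), so the proto-segment is *s.
Verify the candidate proto-form against each daughter:
Rikaiic: *supiki
  supiki (rule 1 does not apply)
  supiki → sufiki   [unconditioned shift]
  sufiki → sofiki   [vowel merger]
  giving Rikaiic sofiki.
Miraku: *supiki > hupiki > hubigi  (by debuccalisation, intervocalic voicing)
No other proto-form is consistent with every reflex, so the reconstruction is *supiki.

*supiki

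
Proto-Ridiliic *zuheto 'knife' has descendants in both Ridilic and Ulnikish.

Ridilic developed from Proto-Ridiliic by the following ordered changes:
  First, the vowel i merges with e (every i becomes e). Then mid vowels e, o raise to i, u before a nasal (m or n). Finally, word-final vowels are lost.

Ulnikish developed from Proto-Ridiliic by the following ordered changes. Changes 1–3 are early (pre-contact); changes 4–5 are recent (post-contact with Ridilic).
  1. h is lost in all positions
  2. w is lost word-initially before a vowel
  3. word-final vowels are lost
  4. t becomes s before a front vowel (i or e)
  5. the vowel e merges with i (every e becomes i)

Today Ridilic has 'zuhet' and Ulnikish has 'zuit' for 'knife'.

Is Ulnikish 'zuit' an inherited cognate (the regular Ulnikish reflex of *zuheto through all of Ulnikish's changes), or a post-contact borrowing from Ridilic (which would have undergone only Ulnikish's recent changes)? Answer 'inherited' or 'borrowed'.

inherited

If inherited, *zuheto would pass through all of Ulnikish's changes:
Ulnikish: *zuheto > zueto > zuet > zuit  (by h-loss, apocope, vowel merger)
If borrowed from Ridilic 'zuhet' after the early changes, it would undergo only the recent ones:
  rule 4 (palatalisation): no change (zuhet)
  rule 5 (vowel merger): zuhet → zuhit
  ⇒ as a loan: zuhit
Ulnikish 'zuit' matches the inherited outcome exactly, so it is an inherited cognate, not a loan.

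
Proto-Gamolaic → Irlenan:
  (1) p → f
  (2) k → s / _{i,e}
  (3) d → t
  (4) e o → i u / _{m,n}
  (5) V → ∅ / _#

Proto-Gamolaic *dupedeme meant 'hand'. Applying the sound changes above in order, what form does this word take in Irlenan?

tufetim

Irlenan: start from *dupedeme.
  rule 1 (unconditioned shift): dupedeme → dufedeme
  rule 2: no change — dufedeme
  rule 3 (unconditioned shift): dufedeme → tufeteme
  rule 4 (pre-nasal raising): tufeteme → tufetime
  rule 5 (apocope): tufetime → tufetim
  ⇒ Irlenan tufetim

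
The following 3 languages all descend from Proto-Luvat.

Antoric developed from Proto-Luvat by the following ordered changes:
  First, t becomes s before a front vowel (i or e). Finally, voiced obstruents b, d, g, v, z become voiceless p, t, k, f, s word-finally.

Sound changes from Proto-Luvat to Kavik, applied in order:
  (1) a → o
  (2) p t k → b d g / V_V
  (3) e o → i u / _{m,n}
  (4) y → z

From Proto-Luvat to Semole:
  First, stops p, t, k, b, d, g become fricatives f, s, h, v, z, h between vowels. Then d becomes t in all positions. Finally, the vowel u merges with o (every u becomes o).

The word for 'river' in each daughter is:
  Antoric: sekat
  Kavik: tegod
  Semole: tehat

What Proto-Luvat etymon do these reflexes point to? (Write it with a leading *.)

Position 1: Antoric has s, Kavik has t, Semole has t. Kavik preserves t here (none of its changes turn any other segment into t), so the proto-segment is *t.
Position 5: Antoric has t, Kavik has d, Semole has t. Taking the neighbouring segments as reconstructed: Antoric t could go back to *t or *d; Kavik d can only go back to *d; Semole t could go back to *t or *d — the one source consistent with every daughter is *d.
Position 4: Antoric has a, Kavik has o, Semole has a. Antoric preserves a here (none of its changes turn any other segment into a), so the proto-segment is *a.
Continuing position by position gives *tekad; check it forward:
Antoric: start from *tekad.
  rule 1 (palatalisation): tekad → sekad
  rule 2 (final devoicing): sekad → sekat
  ⇒ Antoric sekat
Kavik: *tekad
  tekad → tekod   [vowel merger]
  tekod → tegod   [intervocalic voicing]
  tegod (rule 3 does not apply)
  tegod (rule 4 does not apply)
  giving Kavik tegod.
Semole: start from *tekad.
  rule 1 (intervocalic lenition): tekad → tehad
  rule 2 (unconditioned shift): tehad → tehat
  rule 3: no change — tehat
  ⇒ Semole tehat
*tekad is the unique common source.

*tekad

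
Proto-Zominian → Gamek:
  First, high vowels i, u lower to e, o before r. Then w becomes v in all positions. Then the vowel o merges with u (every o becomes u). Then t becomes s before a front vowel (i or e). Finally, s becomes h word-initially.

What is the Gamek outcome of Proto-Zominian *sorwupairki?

Gamek: *sorwupairki
  sorwupairki → sorwupaerki   [pre-rhotic lowering]
  sorwupaerki → sorvupaerki   [unconditioned shift]
  sorvupaerki → survupaerki   [vowel merger]
  survupaerki (rule 4 does not apply)
  survupaerki → hurvupaerki   [debuccalisation]
  giving Gamek hurvupaerki.

hurvupaerki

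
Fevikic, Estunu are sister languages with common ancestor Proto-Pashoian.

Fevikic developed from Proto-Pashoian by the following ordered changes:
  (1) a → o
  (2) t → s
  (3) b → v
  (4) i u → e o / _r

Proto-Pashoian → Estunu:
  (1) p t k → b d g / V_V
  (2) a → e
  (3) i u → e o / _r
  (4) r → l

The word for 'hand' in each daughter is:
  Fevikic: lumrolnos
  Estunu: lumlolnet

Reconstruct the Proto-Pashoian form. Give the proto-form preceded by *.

*lumrolnat

Position 8: Fevikic has o, Estunu has e. Taking the neighbouring segments as reconstructed: Fevikic o could go back to *a or *o; Estunu e could go back to *a or *e — the one source consistent with every daughter is *a.
Position 9: Fevikic has s, Estunu has t. Estunu preserves t here (none of its changes turn any other segment into t), so the proto-segment is *t.
This points to *lumrolnat. Verify forward in each daughter:
Fevikic: start from *lumrolnat.
  rule 1 (vowel merger): lumrolnat → lumrolnot
  rule 2 (unconditioned shift): lumrolnot → lumrolnos
  rule 3: no change — lumrolnos
  rule 4: no change — lumrolnos
  ⇒ Fevikic lumrolnos
Estunu: start from *lumrolnat.
  rule 1: no change — lumrolnat
  rule 2 (vowel merger): lumrolnat → lumrolnet
  rule 3: no change — lumrolnet
  rule 4 (unconditioned shift): lumrolnet → lumlolnet
  ⇒ Estunu lumlolnet
Only *lumrolnat yields all of Fevikic lumrolnos, Estunu lumlolnet.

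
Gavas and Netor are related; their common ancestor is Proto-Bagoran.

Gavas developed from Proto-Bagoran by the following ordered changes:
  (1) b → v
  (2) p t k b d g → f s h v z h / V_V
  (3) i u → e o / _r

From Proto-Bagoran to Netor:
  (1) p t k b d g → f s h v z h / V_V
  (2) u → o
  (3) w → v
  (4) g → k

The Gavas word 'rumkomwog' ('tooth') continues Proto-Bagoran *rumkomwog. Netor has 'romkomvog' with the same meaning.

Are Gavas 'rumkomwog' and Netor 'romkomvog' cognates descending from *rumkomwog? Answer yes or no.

no

Derive the expected Netor reflex of *rumkomwog:
Netor: *rumkomwog
  rumkomwog (rule 1 does not apply)
  rumkomwog → romkomwog   [vowel merger]
  romkomwog → romkomvog   [unconditioned shift]
  romkomvog → romkomvok   [unconditioned shift]
  giving Netor romkomvok.
The regular Netor reflex would be 'romkomvok', but the attested form is 'romkomvog'. The correspondence is irregular, so they are not cognates (the Netor form has a different source).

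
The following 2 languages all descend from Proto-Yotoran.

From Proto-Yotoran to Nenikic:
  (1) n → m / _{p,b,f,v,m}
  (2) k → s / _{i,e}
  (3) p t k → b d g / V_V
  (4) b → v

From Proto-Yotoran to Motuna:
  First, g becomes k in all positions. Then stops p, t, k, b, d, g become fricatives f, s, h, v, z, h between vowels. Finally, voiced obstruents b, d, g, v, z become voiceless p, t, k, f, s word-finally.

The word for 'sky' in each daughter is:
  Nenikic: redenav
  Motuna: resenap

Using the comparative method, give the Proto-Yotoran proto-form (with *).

Position 7: Nenikic has v, Motuna has p. Taking the neighbouring segments as reconstructed: Nenikic v could go back to *b or *v; Motuna p could go back to *p or *b — the one source consistent with every daughter is *b.
Position 3: Nenikic has d, Motuna has s. Taking the neighbouring segments as reconstructed: Nenikic d could go back to *t or *d; Motuna s could go back to *t or *s — the one source consistent with every daughter is *t.
The remaining positions agree across the daughters. Check the candidate against every language:
Nenikic: *retenab
  retenab (rule 1 does not apply)
  retenab (rule 2 does not apply)
  retenab → redenab   [intervocalic voicing]
  redenab → redenav   [unconditioned shift]
  giving Nenikic redenav.
Motuna: *retenab > resenab > resenap  (by intervocalic lenition, final devoicing)
*retenab is the unique common source.

*retenab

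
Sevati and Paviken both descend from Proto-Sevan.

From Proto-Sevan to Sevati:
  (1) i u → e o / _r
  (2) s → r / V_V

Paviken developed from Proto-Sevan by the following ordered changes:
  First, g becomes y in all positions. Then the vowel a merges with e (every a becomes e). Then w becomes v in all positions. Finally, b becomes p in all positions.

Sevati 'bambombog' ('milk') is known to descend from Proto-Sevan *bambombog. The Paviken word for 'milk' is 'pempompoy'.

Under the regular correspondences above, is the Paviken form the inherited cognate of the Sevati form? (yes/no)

Derive the expected Paviken reflex of *bambombog:
Paviken: start from *bambombog.
  rule 1 (unconditioned shift): bambombog → bambomboy
  rule 2 (vowel merger): bambomboy → bembomboy
  rule 3: no change — bembomboy
  rule 4 (unconditioned shift): bembomboy → pempompoy
  ⇒ Paviken pempompoy
Paviken 'pempompoy' matches the regular reflex exactly, so the pair is cognate.

yes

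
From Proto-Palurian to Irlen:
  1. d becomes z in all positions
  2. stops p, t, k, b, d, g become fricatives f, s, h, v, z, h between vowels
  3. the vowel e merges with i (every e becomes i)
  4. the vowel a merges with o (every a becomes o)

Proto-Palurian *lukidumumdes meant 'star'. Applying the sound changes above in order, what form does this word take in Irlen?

Irlen: *lukidumumdes > lukizumumzes > luhizumumzes > luhizumumzis  (by unconditioned shift, intervocalic lenition, vowel merger)

luhizumumzis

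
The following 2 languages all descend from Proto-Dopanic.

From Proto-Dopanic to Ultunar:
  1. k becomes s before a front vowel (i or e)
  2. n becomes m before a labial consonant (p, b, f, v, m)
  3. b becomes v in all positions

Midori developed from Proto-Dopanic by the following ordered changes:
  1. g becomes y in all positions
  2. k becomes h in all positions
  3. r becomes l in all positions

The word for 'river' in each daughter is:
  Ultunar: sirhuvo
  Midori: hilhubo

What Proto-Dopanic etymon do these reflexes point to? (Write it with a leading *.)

Position 3: Ultunar has r, Midori has l. Ultunar preserves r here (none of its changes turn any other segment into r), so the proto-segment is *r.
Position 1: Ultunar has s, Midori has h. Taking the neighbouring segments as reconstructed: Ultunar s could go back to *k or *s; Midori h could go back to *k or *h — the one source consistent with every daughter is *k.
Verify the candidate proto-form against each daughter:
Ultunar: *kirhubo > sirhubo > sirhuvo  (by palatalisation, unconditioned shift)
Midori: start from *kirhubo.
  rule 1: no change — kirhubo
  rule 2 (unconditioned shift): kirhubo → hirhubo
  rule 3 (unconditioned shift): hirhubo → hilhubo
  ⇒ Midori hilhubo
*kirhubo is the unique common source.

*kirhubo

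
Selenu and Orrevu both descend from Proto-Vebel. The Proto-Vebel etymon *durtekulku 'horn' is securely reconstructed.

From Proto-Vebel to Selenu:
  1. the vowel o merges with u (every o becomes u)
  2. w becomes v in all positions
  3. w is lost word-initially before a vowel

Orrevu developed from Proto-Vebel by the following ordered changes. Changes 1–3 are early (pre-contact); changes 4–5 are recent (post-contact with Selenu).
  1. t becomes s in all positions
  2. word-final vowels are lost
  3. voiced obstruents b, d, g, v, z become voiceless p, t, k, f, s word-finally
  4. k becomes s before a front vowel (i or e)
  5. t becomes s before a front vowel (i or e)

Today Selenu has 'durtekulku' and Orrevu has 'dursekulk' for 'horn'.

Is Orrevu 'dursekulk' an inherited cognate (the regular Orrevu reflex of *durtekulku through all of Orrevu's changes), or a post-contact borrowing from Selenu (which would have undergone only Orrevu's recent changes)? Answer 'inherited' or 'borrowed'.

inherited

If inherited, *durtekulku would pass through all of Orrevu's changes:
Orrevu: *durtekulku
  durtekulku → dursekulku   [unconditioned shift]
  dursekulku → dursekulk   [apocope]
  dursekulk (rule 3 does not apply)
  dursekulk (rule 4 does not apply)
  dursekulk (rule 5 does not apply)
  giving Orrevu dursekulk.
If borrowed from Selenu 'durtekulku' after the early changes, it would undergo only the recent ones:
  rule 4 (palatalisation): no change (durtekulku)
  rule 5 (palatalisation): durtekulku → dursekulku
  ⇒ as a loan: dursekulku
Orrevu 'dursekulk' matches the inherited outcome exactly, so it is an inherited cognate, not a loan.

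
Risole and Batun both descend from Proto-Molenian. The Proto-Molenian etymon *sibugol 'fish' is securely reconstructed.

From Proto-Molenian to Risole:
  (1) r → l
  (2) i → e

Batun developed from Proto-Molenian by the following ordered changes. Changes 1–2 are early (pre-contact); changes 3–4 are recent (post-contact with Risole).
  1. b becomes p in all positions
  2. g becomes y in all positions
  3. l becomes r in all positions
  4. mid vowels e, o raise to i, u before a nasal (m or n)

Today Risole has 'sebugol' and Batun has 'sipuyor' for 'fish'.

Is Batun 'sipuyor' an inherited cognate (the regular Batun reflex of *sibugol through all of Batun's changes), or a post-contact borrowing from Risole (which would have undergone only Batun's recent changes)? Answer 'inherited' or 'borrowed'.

inherited

If inherited, *sibugol would pass through all of Batun's changes:
Batun: *sibugol > sipugol > sipuyol > sipuyor  (by unconditioned shift, unconditioned shift, unconditioned shift)
If borrowed from Risole 'sebugol' after the early changes, it would undergo only the recent ones:
  rule 3 (unconditioned shift): sebugol → sebugor
  rule 4 (pre-nasal raising): no change (sebugor)
  ⇒ as a loan: sebugor
Batun 'sipuyor' matches the inherited outcome exactly, so it is an inherited cognate, not a loan.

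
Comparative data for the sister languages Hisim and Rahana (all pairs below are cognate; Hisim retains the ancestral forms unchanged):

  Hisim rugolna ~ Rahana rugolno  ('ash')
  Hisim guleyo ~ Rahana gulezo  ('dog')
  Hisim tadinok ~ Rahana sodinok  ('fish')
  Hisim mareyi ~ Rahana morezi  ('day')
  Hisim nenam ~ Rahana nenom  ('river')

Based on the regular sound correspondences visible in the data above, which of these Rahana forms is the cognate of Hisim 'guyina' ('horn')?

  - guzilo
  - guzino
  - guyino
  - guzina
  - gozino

guzino

mareyi ~ morezi — Hisim y corresponds to Rahana z between vowels (before a front vowel).
rugolna ~ rugolno — Hisim a corresponds to Rahana o word-finally.
Applying these to Hisim 'guyina':
  guyina → guzina   (y→z between vowels (before a front vowel))
  guzina → guzino   (a→o word-finally)
So the Rahana cognate is 'guzino'.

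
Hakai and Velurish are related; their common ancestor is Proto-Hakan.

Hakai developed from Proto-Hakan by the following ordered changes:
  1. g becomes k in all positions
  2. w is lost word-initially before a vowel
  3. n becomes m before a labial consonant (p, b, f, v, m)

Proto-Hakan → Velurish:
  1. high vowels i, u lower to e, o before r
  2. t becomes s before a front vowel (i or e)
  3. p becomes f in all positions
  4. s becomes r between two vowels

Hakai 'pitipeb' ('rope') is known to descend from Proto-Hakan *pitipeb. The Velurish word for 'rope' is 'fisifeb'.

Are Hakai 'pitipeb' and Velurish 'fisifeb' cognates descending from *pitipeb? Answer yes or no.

no

Derive the expected Velurish reflex of *pitipeb:
Velurish: *pitipeb > pisipeb > fisifeb > firifeb  (by palatalisation, unconditioned shift, rhotacism)
The regular Velurish reflex would be 'firifeb', but the attested form is 'fisifeb'. The correspondence is irregular, so they are not cognates (the Velurish form has a different source).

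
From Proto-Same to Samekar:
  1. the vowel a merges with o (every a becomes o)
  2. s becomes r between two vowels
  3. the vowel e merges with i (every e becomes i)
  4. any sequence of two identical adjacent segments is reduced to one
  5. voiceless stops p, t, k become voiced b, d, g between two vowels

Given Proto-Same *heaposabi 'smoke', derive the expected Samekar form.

hioborobi

Samekar: *heaposabi > heoposobi > heoporobi > hioporobi > hioborobi  (by vowel merger, rhotacism, vowel merger, intervocalic voicing)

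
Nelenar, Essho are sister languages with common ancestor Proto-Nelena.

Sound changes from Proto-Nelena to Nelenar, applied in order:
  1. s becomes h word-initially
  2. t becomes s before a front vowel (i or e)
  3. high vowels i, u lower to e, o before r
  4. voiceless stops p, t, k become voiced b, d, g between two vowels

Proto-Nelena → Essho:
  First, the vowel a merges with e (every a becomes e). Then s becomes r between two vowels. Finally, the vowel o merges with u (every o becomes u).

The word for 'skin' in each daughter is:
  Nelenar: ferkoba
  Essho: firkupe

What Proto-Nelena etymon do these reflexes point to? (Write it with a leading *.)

*firkopa

Position 6: Nelenar has b, Essho has p. Essho preserves p here (none of its changes turn any other segment into p), so the proto-segment is *p.
Position 7: Nelenar has a, Essho has e. Nelenar preserves a here (none of its changes turn any other segment into a), so the proto-segment is *a.
This points to *firkopa. Verify forward in each daughter:
Nelenar: *firkopa
  firkopa (rule 1 does not apply)
  firkopa (rule 2 does not apply)
  firkopa → ferkopa   [pre-rhotic lowering]
  ferkopa → ferkoba   [intervocalic voicing]
  giving Nelenar ferkoba.
Essho: start from *firkopa.
  rule 1 (vowel merger): firkopa → firkope
  rule 2: no change — firkope
  rule 3 (vowel merger): firkope → firkupe
  ⇒ Essho firkupe
No other proto-form is consistent with every reflex, so the reconstruction is *firkopa.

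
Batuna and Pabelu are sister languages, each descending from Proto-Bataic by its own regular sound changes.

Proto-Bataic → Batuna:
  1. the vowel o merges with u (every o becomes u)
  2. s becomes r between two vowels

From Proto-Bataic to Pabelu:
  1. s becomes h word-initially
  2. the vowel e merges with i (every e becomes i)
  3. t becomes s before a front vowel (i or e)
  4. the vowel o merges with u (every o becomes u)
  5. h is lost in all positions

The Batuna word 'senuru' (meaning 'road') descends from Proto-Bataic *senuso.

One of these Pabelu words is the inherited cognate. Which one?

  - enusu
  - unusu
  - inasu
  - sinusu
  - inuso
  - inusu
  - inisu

inusu

Pabelu: *senuso
  senuso → henuso   [debuccalisation]
  henuso → hinuso   [vowel merger]
  hinuso (rule 3 does not apply)
  hinuso → hinusu   [vowel merger]
  hinusu → inusu   [h-loss]
  giving Pabelu inusu.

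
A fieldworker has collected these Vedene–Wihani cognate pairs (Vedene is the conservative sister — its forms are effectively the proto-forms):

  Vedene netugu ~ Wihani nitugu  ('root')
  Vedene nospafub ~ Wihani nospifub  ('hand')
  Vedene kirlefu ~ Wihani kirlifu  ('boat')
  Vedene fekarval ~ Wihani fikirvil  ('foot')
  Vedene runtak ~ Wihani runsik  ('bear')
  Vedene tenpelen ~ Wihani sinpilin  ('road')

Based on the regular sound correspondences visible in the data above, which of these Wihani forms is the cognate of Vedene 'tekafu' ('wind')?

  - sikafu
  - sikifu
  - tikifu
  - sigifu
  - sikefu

tenpelen ~ sinpilin — Vedene t corresponds to Wihani s word-initially before a front vowel.
netugu ~ nitugu, fekarval ~ fikirvil — Vedene e corresponds to Wihani i after a consonant, before a consonant other than r, m, n, p, b, f, v.
nospafub ~ nospifub — Vedene a corresponds to Wihani i after a consonant, before a labial obstruent.
Applying these to Vedene 'tekafu':
  tekafu → sekafu   (t→s word-initially before a front vowel)
  sekafu → sikafu   (e→i after a consonant, before a consonant other than r, m, n, p, b, f, v)
  sikafu → sikifu   (a→i after a consonant, before a labial obstruent)
So the Wihani cognate is 'sikifu'.

sikifu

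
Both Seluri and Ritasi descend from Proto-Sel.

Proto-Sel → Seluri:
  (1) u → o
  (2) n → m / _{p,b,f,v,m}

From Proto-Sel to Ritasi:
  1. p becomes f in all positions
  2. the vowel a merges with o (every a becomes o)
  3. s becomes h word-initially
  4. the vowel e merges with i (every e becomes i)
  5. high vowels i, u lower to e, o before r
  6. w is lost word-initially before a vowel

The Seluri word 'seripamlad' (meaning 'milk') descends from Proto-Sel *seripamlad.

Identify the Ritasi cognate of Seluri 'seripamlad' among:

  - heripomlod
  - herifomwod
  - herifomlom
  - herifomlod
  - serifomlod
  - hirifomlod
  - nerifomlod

herifomlod

Ritasi: *seripamlad
  seripamlad → serifamlad   [unconditioned shift]
  serifamlad → serifomlod   [vowel merger]
  serifomlod → herifomlod   [debuccalisation]
  herifomlod → hirifomlod   [vowel merger]
  hirifomlod → herifomlod   [pre-rhotic lowering]
  herifomlod (rule 6 does not apply)
  giving Ritasi herifomlod.
Only 'herifomlod' matches the regular Ritasi development of *seripamlad.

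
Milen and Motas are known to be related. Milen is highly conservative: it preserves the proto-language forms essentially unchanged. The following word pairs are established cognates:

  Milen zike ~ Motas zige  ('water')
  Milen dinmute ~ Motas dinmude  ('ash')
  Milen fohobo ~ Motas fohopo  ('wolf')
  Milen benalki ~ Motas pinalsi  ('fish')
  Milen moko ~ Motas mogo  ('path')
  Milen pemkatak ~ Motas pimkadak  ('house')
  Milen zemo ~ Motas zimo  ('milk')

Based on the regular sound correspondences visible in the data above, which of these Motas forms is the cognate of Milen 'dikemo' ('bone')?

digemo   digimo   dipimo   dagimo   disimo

digimo

zike ~ zige — Milen k corresponds to Motas g between vowels (before a front vowel).
pemkatak ~ pimkadak, zemo ~ zimo — Milen e corresponds to Motas i after a consonant, before a nasal.
Applying these to Milen 'dikemo':
  dikemo → digemo   (k→g between vowels (before a front vowel))
  digemo → digimo   (e→i after a consonant, before a nasal)
So the Motas cognate is 'digimo'.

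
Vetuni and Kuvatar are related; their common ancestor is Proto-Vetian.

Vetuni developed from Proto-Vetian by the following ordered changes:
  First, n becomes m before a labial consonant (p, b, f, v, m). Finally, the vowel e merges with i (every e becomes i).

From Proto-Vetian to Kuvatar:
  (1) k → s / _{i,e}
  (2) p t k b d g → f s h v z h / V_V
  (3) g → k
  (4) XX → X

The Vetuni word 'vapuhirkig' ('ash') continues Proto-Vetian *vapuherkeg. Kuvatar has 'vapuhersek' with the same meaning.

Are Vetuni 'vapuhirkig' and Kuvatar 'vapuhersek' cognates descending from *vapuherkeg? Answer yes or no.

Derive the expected Kuvatar reflex of *vapuherkeg:
Kuvatar: *vapuherkeg > vapuherseg > vafuherseg > vafuhersek  (by palatalisation, intervocalic lenition, unconditioned shift)
The regular Kuvatar reflex would be 'vafuhersek', but the attested form is 'vapuhersek'. The correspondence is irregular, so they are not cognates (the Kuvatar form has a different source).

no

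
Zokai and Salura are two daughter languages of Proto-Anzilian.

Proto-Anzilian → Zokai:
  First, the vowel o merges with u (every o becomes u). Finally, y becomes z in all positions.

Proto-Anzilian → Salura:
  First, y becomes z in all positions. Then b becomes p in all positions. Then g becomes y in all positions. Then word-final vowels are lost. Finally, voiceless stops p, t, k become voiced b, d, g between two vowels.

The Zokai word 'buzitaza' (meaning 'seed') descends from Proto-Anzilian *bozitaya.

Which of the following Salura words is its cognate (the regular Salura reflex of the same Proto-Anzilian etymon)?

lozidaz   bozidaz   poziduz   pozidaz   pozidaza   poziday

Salura: *bozitaya > bozitaza > pozitaza > pozitaz > pozidaz  (by unconditioned shift, unconditioned shift, apocope, intervocalic voicing)
The other candidates each miss or misapply at least one Salura change.

pozidaz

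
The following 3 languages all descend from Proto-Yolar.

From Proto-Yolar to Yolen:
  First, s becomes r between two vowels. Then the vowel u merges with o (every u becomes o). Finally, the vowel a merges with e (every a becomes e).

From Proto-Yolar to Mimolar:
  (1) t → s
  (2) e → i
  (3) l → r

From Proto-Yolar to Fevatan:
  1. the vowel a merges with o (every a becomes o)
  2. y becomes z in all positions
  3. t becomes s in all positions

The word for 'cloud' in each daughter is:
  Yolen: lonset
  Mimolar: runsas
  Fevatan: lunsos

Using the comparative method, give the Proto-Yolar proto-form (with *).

Position 2: Yolen has o, Mimolar has u, Fevatan has u. Mimolar preserves u here (none of its changes turn any other segment into u), so the proto-segment is *u.
Position 6: Yolen has t, Mimolar has s, Fevatan has s. Yolen preserves t here (none of its changes turn any other segment into t), so the proto-segment is *t.
Position 5: Yolen has e, Mimolar has a, Fevatan has o. Mimolar preserves a here (none of its changes turn any other segment into a), so the proto-segment is *a.
Verify the candidate proto-form against each daughter:
Yolen: *lunsat
  lunsat (rule 1 does not apply)
  lunsat → lonsat   [vowel merger]
  lonsat → lonset   [vowel merger]
  giving Yolen lonset.
Mimolar: *lunsat
  lunsat → lunsas   [unconditioned shift]
  lunsas (rule 2 does not apply)
  lunsas → runsas   [unconditioned shift]
  giving Mimolar runsas.
Fevatan: *lunsat
  lunsat → lunsot   [vowel merger]
  lunsot (rule 2 does not apply)
  lunsot → lunsos   [unconditioned shift]
  giving Fevatan lunsos.
Only *lunsat yields all of Yolen lonset, Mimolar runsas, Fevatan lunsos.

*lunsat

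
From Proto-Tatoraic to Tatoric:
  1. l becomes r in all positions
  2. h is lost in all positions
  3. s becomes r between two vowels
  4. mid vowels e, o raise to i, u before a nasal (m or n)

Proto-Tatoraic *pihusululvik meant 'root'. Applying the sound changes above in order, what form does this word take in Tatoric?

piurururvik

Tatoric: *pihusululvik > pihusururvik > piusururvik > piurururvik  (by unconditioned shift, h-loss, rhotacism)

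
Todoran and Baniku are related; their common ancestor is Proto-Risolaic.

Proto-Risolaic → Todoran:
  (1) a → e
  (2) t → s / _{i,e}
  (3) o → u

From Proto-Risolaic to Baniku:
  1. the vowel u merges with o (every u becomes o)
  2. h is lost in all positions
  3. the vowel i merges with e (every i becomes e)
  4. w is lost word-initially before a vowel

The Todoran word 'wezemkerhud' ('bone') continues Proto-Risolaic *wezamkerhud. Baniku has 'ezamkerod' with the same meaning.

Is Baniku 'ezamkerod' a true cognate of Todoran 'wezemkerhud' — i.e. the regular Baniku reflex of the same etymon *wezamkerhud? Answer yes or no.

yes

Derive the expected Baniku reflex of *wezamkerhud:
Baniku: start from *wezamkerhud.
  rule 1 (vowel merger): wezamkerhud → wezamkerhod
  rule 2 (h-loss): wezamkerhod → wezamkerod
  rule 3: no change — wezamkerod
  rule 4 (glide loss): wezamkerod → ezamkerod
  ⇒ Baniku ezamkerod
Baniku 'ezamkerod' matches the regular reflex exactly, so the pair is cognate.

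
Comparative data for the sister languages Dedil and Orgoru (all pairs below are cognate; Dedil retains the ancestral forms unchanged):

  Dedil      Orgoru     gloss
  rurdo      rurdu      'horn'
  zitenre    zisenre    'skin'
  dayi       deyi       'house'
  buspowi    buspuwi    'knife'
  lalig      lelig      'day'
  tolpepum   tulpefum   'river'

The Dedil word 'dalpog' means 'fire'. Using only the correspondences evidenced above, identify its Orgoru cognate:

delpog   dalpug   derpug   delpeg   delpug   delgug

dayi ~ deyi, lalig ~ lelig — Dedil a corresponds to Orgoru e after a consonant, before a consonant other than r, m, n, p, b, f, v.
buspowi ~ buspuwi, tolpepum ~ tulpefum — Dedil o corresponds to Orgoru u after a consonant, before a consonant other than r, m, n, p, b, f, v.
Applying these to Dedil 'dalpog':
  dalpog → delpog   (a→e after a consonant, before a consonant other than r, m, n, p, b, f, v)
  delpog → delpug   (o→u after a consonant, before a consonant other than r, m, n, p, b, f, v)
So the Orgoru cognate is 'delpug'.

delpug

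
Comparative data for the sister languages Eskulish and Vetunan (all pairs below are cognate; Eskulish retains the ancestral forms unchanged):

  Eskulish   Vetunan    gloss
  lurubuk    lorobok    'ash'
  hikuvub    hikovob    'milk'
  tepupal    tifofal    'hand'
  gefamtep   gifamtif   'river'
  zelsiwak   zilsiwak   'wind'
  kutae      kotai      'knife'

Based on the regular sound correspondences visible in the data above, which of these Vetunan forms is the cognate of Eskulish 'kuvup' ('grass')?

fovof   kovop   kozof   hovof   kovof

hikuvub ~ hikovob — Eskulish u corresponds to Vetunan o after a consonant, before a labial obstruent.
tepupal ~ tifofal — Eskulish u corresponds to Vetunan o after a consonant, before a labial obstruent.
gefamtep ~ gifamtif — Eskulish p corresponds to Vetunan f word-finally.
Applying these to Eskulish 'kuvup':
  kuvup → kovup   (u→o after a consonant, before a labial obstruent)
  kovup → kovop   (u→o after a consonant, before a labial obstruent)
  kovop → kovof   (p→f word-finally)
So the Vetunan cognate is 'kovof'.

kovof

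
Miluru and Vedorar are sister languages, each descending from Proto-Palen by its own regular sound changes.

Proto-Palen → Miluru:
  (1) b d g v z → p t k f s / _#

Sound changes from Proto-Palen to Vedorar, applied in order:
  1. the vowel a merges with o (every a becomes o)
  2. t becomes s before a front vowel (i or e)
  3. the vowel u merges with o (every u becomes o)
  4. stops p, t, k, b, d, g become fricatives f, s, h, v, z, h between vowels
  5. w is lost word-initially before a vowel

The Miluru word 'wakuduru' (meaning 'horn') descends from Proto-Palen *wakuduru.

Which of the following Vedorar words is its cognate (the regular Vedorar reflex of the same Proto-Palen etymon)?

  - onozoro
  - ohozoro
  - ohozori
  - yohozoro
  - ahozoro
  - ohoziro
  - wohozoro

Vedorar: *wakuduru
  wakuduru → wokuduru   [vowel merger]
  wokuduru (rule 2 does not apply)
  wokuduru → wokodoro   [vowel merger]
  wokodoro → wohozoro   [intervocalic lenition]
  wohozoro → ohozoro   [glide loss]
  giving Vedorar ohozoro.
The other candidates each miss or misapply at least one Vedorar change.

ohozoro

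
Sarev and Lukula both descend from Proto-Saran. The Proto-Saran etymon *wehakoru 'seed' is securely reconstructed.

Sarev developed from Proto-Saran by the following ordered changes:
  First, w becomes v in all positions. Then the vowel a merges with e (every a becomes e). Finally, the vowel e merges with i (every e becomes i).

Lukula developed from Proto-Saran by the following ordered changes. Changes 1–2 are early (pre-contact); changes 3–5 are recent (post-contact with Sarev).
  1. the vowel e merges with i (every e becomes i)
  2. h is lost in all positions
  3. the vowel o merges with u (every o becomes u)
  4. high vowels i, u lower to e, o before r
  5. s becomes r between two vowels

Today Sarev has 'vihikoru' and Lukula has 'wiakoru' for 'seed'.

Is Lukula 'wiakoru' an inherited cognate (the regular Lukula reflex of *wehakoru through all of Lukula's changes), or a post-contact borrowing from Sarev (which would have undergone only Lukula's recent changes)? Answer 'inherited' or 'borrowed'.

If inherited, *wehakoru would pass through all of Lukula's changes:
Lukula: *wehakoru
  wehakoru → wihakoru   [vowel merger]
  wihakoru → wiakoru   [h-loss]
  wiakoru → wiakuru   [vowel merger]
  wiakuru → wiakoru   [pre-rhotic lowering]
  wiakoru (rule 5 does not apply)
  giving Lukula wiakoru.
If borrowed from Sarev 'vihikoru' after the early changes, it would undergo only the recent ones:
  rule 3 (vowel merger): vihikoru → vihikuru
  rule 4 (pre-rhotic lowering): vihikuru → vihikoru
  rule 5 (rhotacism): no change (vihikoru)
  ⇒ as a loan: vihikoru
Lukula 'wiakoru' matches the inherited outcome exactly, so it is an inherited cognate, not a loan.

inherited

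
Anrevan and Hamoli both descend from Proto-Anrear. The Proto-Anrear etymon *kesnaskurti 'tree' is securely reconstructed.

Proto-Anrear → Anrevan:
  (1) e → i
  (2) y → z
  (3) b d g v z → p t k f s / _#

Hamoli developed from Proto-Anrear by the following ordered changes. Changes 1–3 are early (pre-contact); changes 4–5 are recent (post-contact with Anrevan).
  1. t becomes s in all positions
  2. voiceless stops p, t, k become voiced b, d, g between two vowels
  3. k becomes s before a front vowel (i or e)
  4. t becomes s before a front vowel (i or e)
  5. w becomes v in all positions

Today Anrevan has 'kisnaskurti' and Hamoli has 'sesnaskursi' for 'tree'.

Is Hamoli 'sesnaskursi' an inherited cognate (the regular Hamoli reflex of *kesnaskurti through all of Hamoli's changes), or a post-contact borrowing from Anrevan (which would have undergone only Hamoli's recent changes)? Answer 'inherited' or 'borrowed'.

inherited

If inherited, *kesnaskurti would pass through all of Hamoli's changes:
Hamoli: *kesnaskurti
  kesnaskurti → kesnaskursi   [unconditioned shift]
  kesnaskursi (rule 2 does not apply)
  kesnaskursi → sesnaskursi   [palatalisation]
  sesnaskursi (rule 4 does not apply)
  sesnaskursi (rule 5 does not apply)
  giving Hamoli sesnaskursi.
If borrowed from Anrevan 'kisnaskurti' after the early changes, it would undergo only the recent ones:
  rule 4 (palatalisation): kisnaskurti → kisnaskursi
  rule 5 (unconditioned shift): no change (kisnaskursi)
  ⇒ as a loan: kisnaskursi
Hamoli 'sesnaskursi' matches the inherited outcome exactly, so it is an inherited cognate, not a loan.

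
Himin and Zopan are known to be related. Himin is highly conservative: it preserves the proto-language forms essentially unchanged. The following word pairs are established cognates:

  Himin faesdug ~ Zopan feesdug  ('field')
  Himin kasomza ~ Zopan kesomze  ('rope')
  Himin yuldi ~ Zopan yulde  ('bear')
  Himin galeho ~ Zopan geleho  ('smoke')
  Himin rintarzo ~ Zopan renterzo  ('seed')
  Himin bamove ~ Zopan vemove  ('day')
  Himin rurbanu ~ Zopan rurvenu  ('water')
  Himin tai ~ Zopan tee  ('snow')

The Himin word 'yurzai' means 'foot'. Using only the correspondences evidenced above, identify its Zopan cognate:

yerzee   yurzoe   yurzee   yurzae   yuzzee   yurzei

yurzee

tai ~ tee — Himin a corresponds to Zopan e after a consonant, before a front vowel.
tai ~ tee — Himin i corresponds to Zopan e word-finally.
Applying these to Himin 'yurzai':
  yurzai → yurzei   (a→e after a consonant, before a front vowel)
  yurzei → yurzee   (i→e word-finally)
So the Zopan cognate is 'yurzee'.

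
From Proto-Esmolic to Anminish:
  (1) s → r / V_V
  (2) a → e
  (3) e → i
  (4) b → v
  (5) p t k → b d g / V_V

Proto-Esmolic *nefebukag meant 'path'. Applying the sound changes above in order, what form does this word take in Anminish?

nifivugig

Anminish: *nefebukag > nefebukeg > nifibukig > nifivukig > nifivugig  (by vowel merger, vowel merger, unconditioned shift, intervocalic voicing)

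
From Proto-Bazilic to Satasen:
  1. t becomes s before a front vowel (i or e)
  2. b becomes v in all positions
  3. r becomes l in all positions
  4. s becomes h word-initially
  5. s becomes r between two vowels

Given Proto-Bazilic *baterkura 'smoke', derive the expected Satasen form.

varelkula

Satasen: *baterkura > baserkura > vaserkura > vaselkula > varelkula  (by palatalisation, unconditioned shift, unconditioned shift, rhotacism)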